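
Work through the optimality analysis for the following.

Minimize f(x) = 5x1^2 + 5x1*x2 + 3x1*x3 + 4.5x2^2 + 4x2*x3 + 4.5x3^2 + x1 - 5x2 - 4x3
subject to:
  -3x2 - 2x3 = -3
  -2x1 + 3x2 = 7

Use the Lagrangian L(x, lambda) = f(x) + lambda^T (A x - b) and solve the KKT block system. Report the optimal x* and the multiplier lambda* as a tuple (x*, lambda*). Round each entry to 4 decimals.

Form the Lagrangian:
  L(x, lambda) = (1/2) x^T Q x + c^T x + lambda^T (A x - b)
Stationarity (grad_x L = 0): Q x + c + A^T lambda = 0.
Primal feasibility: A x = b.

This gives the KKT block system:
  [ Q   A^T ] [ x     ]   [-c ]
  [ A    0  ] [ lambda ] = [ b ]

Solving the linear system:
  x*      = (-1.3455, 1.4364, -0.6545)
  lambda* = (-4.0909, -3.6182)
  f(x*)   = 3.5727

x* = (-1.3455, 1.4364, -0.6545), lambda* = (-4.0909, -3.6182)


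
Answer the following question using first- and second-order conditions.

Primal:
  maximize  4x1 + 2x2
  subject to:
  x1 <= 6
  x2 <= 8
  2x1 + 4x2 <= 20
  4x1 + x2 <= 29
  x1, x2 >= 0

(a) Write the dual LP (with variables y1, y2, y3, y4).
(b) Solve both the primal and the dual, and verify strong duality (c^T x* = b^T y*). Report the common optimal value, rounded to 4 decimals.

The standard primal-dual pair for 'max c^T x s.t. A x <= b, x >= 0' is:
  Dual:  min b^T y  s.t.  A^T y >= c,  y >= 0.

So the dual LP is:
  minimize  6y1 + 8y2 + 20y3 + 29y4
  subject to:
    y1 + 2y3 + 4y4 >= 4
    y2 + 4y3 + y4 >= 2
    y1, y2, y3, y4 >= 0

Solving the primal: x* = (6, 2).
  primal value c^T x* = 28.
Solving the dual: y* = (3, 0, 0.5, 0).
  dual value b^T y* = 28.
Strong duality: c^T x* = b^T y*. Confirmed.

28


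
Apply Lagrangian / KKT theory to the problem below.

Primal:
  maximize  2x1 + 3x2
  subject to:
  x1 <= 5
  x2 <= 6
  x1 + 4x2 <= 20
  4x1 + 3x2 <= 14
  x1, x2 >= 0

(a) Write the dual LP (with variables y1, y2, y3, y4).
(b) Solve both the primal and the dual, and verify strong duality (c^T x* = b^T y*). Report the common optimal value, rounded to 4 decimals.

The standard primal-dual pair for 'max c^T x s.t. A x <= b, x >= 0' is:
  Dual:  min b^T y  s.t.  A^T y >= c,  y >= 0.

So the dual LP is:
  minimize  5y1 + 6y2 + 20y3 + 14y4
  subject to:
    y1 + y3 + 4y4 >= 2
    y2 + 4y3 + 3y4 >= 3
    y1, y2, y3, y4 >= 0

Solving the primal: x* = (0, 4.6667).
  primal value c^T x* = 14.
Solving the dual: y* = (0, 0, 0, 1).
  dual value b^T y* = 14.
Strong duality: c^T x* = b^T y*. Confirmed.

14


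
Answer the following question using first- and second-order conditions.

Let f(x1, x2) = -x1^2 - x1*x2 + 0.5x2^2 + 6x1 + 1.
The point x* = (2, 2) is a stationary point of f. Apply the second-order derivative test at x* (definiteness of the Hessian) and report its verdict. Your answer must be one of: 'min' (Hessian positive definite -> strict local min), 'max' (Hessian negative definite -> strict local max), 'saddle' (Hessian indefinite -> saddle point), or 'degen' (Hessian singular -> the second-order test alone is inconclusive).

Compute the Hessian H = grad^2 f:
  H = [[-2, -1], [-1, 1]]
Verify stationarity: grad f(x*) = H x* + g = (0, 0).
Eigenvalues of H: -2.3028, 1.3028.
Eigenvalues have mixed signs, so H is indefinite -> x* is a saddle point.

saddle


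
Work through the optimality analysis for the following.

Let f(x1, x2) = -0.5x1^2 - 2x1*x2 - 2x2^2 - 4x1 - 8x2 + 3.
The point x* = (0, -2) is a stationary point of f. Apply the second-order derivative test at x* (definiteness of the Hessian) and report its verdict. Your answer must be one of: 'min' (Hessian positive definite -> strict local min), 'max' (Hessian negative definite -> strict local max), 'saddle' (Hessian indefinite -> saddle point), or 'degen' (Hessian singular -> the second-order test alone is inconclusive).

Compute the Hessian H = grad^2 f:
  H = [[-1, -2], [-2, -4]]
Verify stationarity: grad f(x*) = H x* + g = (0, 0).
Eigenvalues of H: -5, 0.
H has a zero eigenvalue (singular; negative semidefinite but not definite), so H is neither positive definite, negative definite, nor indefinite. The second-order test alone is inconclusive -> degen.
(Indeed, f is constant along the null direction of H through x*, so x* is not a strict local extremum.)

degen


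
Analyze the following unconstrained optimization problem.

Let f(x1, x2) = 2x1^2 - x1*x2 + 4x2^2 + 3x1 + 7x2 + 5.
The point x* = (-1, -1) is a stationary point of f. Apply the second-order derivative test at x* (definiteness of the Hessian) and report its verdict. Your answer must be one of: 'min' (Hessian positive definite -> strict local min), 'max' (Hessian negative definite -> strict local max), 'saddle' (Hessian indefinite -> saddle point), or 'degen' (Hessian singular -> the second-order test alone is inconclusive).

Compute the Hessian H = grad^2 f:
  H = [[4, -1], [-1, 8]]
Verify stationarity: grad f(x*) = H x* + g = (0, 0).
Eigenvalues of H: 3.7639, 8.2361.
Both eigenvalues > 0, so H is positive definite -> x* is a strict local min.

min


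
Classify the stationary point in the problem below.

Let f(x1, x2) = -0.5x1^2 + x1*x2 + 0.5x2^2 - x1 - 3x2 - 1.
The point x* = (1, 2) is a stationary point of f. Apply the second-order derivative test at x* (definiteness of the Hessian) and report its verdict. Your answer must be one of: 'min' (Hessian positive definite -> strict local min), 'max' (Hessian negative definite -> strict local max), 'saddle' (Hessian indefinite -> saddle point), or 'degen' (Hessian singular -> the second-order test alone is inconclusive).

Compute the Hessian H = grad^2 f:
  H = [[-1, 1], [1, 1]]
Verify stationarity: grad f(x*) = H x* + g = (0, 0).
Eigenvalues of H: -1.4142, 1.4142.
Eigenvalues have mixed signs, so H is indefinite -> x* is a saddle point.

saddle


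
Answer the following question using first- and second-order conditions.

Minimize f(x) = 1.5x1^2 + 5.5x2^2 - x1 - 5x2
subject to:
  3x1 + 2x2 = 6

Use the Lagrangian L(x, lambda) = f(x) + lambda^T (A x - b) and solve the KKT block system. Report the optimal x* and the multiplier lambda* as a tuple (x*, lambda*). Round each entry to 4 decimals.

Form the Lagrangian:
  L(x, lambda) = (1/2) x^T Q x + c^T x + lambda^T (A x - b)
Stationarity (grad_x L = 0): Q x + c + A^T lambda = 0.
Primal feasibility: A x = b.

This gives the KKT block system:
  [ Q   A^T ] [ x     ]   [-c ]
  [ A    0  ] [ lambda ] = [ b ]

Solving the linear system:
  x*      = (1.5495, 0.6757)
  lambda* = (-1.2162)
  f(x*)   = 1.1847

x* = (1.5495, 0.6757), lambda* = (-1.2162)


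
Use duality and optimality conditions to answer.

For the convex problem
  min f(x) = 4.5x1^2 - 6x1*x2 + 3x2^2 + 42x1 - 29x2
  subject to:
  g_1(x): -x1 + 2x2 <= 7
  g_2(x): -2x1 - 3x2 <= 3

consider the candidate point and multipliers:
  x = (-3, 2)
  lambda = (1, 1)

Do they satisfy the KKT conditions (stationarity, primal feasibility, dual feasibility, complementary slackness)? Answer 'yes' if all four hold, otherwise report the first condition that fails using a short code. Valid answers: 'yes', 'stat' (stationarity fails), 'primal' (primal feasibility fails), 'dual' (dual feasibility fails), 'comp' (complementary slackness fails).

Gradient of f: grad f(x) = Q x + c = (3, 1)
Constraint values g_i(x) = a_i^T x - b_i:
  g_1((-3, 2)) = 0
  g_2((-3, 2)) = -3
Stationarity residual: grad f(x) + sum_i lambda_i a_i = (0, 0)
  -> stationarity OK
Primal feasibility (all g_i <= 0): OK
Dual feasibility (all lambda_i >= 0): OK
Complementary slackness (lambda_i * g_i(x) = 0 for all i): FAILS

Verdict: the first failing condition is complementary_slackness -> comp.

comp


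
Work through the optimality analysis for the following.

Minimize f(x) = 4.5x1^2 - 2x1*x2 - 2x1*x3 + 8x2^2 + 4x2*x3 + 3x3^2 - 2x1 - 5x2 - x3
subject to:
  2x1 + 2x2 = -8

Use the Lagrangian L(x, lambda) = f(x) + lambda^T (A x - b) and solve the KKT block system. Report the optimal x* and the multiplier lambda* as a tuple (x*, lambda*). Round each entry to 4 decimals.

Form the Lagrangian:
  L(x, lambda) = (1/2) x^T Q x + c^T x + lambda^T (A x - b)
Stationarity (grad_x L = 0): Q x + c + A^T lambda = 0.
Primal feasibility: A x = b.

This gives the KKT block system:
  [ Q   A^T ] [ x     ]   [-c ]
  [ A    0  ] [ lambda ] = [ b ]

Solving the linear system:
  x*      = (-2.5217, -1.4783, 0.3116)
  lambda* = (11.1812)
  f(x*)   = 50.7862

x* = (-2.5217, -1.4783, 0.3116), lambda* = (11.1812)


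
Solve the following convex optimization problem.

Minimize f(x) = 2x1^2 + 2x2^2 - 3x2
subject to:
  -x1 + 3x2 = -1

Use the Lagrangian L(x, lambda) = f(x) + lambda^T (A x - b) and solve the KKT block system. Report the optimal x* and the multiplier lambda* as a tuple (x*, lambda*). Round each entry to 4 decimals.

Form the Lagrangian:
  L(x, lambda) = (1/2) x^T Q x + c^T x + lambda^T (A x - b)
Stationarity (grad_x L = 0): Q x + c + A^T lambda = 0.
Primal feasibility: A x = b.

This gives the KKT block system:
  [ Q   A^T ] [ x     ]   [-c ]
  [ A    0  ] [ lambda ] = [ b ]

Solving the linear system:
  x*      = (0.325, -0.225)
  lambda* = (1.3)
  f(x*)   = 0.9875

x* = (0.325, -0.225), lambda* = (1.3)


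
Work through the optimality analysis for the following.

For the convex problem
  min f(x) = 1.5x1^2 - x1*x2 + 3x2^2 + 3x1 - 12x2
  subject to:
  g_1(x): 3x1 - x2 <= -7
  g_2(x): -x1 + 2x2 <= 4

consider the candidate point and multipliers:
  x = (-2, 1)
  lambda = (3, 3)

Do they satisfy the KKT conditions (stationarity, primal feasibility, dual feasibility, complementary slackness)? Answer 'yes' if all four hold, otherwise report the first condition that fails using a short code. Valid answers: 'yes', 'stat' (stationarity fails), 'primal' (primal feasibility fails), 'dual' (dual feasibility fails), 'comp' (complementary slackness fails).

Gradient of f: grad f(x) = Q x + c = (-4, -4)
Constraint values g_i(x) = a_i^T x - b_i:
  g_1((-2, 1)) = 0
  g_2((-2, 1)) = 0
Stationarity residual: grad f(x) + sum_i lambda_i a_i = (2, -1)
  -> stationarity FAILS
Primal feasibility (all g_i <= 0): OK
Dual feasibility (all lambda_i >= 0): OK
Complementary slackness (lambda_i * g_i(x) = 0 for all i): OK

Verdict: the first failing condition is stationarity -> stat.

stat


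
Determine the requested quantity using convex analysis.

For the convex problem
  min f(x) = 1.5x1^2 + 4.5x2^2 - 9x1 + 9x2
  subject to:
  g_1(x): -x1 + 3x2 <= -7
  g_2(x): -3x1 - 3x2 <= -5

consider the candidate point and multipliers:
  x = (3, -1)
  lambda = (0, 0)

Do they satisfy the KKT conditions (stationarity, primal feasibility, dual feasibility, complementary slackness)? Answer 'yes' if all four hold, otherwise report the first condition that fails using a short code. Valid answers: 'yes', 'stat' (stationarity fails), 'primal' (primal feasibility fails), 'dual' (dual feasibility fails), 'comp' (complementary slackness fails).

Gradient of f: grad f(x) = Q x + c = (0, 0)
Constraint values g_i(x) = a_i^T x - b_i:
  g_1((3, -1)) = 1
  g_2((3, -1)) = -1
Stationarity residual: grad f(x) + sum_i lambda_i a_i = (0, 0)
  -> stationarity OK
Primal feasibility (all g_i <= 0): FAILS
Dual feasibility (all lambda_i >= 0): OK
Complementary slackness (lambda_i * g_i(x) = 0 for all i): OK

Verdict: the first failing condition is primal_feasibility -> primal.

primal


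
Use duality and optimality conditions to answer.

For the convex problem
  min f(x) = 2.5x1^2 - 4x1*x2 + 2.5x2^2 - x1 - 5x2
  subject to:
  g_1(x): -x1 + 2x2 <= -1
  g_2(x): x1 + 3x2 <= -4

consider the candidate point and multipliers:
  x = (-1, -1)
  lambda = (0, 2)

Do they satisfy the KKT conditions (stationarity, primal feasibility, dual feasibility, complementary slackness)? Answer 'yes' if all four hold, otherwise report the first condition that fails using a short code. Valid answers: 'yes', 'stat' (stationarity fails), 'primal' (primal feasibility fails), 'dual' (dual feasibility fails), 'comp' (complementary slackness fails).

Gradient of f: grad f(x) = Q x + c = (-2, -6)
Constraint values g_i(x) = a_i^T x - b_i:
  g_1((-1, -1)) = 0
  g_2((-1, -1)) = 0
Stationarity residual: grad f(x) + sum_i lambda_i a_i = (0, 0)
  -> stationarity OK
Primal feasibility (all g_i <= 0): OK
Dual feasibility (all lambda_i >= 0): OK
Complementary slackness (lambda_i * g_i(x) = 0 for all i): OK

Verdict: yes, KKT holds.

yes


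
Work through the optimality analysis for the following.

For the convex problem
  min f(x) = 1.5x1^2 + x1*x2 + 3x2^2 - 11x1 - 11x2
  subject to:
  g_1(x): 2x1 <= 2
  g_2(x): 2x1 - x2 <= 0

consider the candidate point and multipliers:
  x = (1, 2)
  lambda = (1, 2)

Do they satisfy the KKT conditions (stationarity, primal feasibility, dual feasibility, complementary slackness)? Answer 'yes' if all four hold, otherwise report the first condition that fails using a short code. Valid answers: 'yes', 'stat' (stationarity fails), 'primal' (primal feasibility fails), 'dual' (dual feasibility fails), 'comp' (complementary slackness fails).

Gradient of f: grad f(x) = Q x + c = (-6, 2)
Constraint values g_i(x) = a_i^T x - b_i:
  g_1((1, 2)) = 0
  g_2((1, 2)) = 0
Stationarity residual: grad f(x) + sum_i lambda_i a_i = (0, 0)
  -> stationarity OK
Primal feasibility (all g_i <= 0): OK
Dual feasibility (all lambda_i >= 0): OK
Complementary slackness (lambda_i * g_i(x) = 0 for all i): OK

Verdict: yes, KKT holds.

yes


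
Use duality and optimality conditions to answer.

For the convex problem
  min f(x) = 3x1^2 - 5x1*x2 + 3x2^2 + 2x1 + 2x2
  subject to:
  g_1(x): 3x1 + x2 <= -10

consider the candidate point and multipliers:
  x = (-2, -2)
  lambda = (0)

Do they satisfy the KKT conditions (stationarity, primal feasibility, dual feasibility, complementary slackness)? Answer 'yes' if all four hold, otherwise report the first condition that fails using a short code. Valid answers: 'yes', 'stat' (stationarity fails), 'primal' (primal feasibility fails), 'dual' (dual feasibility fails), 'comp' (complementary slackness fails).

Gradient of f: grad f(x) = Q x + c = (0, 0)
Constraint values g_i(x) = a_i^T x - b_i:
  g_1((-2, -2)) = 2
Stationarity residual: grad f(x) + sum_i lambda_i a_i = (0, 0)
  -> stationarity OK
Primal feasibility (all g_i <= 0): FAILS
Dual feasibility (all lambda_i >= 0): OK
Complementary slackness (lambda_i * g_i(x) = 0 for all i): OK

Verdict: the first failing condition is primal_feasibility -> primal.

primal


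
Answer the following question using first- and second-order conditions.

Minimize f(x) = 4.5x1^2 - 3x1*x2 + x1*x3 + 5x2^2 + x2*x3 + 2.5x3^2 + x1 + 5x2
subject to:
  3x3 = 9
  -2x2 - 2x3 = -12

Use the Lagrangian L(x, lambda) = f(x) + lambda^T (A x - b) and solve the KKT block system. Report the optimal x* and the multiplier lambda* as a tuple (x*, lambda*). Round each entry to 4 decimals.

Form the Lagrangian:
  L(x, lambda) = (1/2) x^T Q x + c^T x + lambda^T (A x - b)
Stationarity (grad_x L = 0): Q x + c + A^T lambda = 0.
Primal feasibility: A x = b.

This gives the KKT block system:
  [ Q   A^T ] [ x     ]   [-c ]
  [ A    0  ] [ lambda ] = [ b ]

Solving the linear system:
  x*      = (0.5556, 3, 3)
  lambda* = (5.9259, 18.1667)
  f(x*)   = 90.1111

x* = (0.5556, 3, 3), lambda* = (5.9259, 18.1667)


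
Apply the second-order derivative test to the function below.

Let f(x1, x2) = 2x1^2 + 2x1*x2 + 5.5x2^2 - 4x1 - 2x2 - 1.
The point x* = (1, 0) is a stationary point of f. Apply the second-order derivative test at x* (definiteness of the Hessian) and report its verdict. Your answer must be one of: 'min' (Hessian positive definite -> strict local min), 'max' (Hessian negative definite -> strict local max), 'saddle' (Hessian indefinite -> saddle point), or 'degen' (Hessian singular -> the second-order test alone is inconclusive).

Compute the Hessian H = grad^2 f:
  H = [[4, 2], [2, 11]]
Verify stationarity: grad f(x*) = H x* + g = (0, 0).
Eigenvalues of H: 3.4689, 11.5311.
Both eigenvalues > 0, so H is positive definite -> x* is a strict local min.

min


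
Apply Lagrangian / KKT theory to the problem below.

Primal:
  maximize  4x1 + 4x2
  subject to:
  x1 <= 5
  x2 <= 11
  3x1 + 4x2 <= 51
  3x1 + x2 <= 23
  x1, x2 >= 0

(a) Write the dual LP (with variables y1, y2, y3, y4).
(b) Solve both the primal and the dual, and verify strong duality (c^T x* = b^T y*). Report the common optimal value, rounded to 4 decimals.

The standard primal-dual pair for 'max c^T x s.t. A x <= b, x >= 0' is:
  Dual:  min b^T y  s.t.  A^T y >= c,  y >= 0.

So the dual LP is:
  minimize  5y1 + 11y2 + 51y3 + 23y4
  subject to:
    y1 + 3y3 + 3y4 >= 4
    y2 + 4y3 + y4 >= 4
    y1, y2, y3, y4 >= 0

Solving the primal: x* = (4.5556, 9.3333).
  primal value c^T x* = 55.5556.
Solving the dual: y* = (0, 0, 0.8889, 0.4444).
  dual value b^T y* = 55.5556.
Strong duality: c^T x* = b^T y*. Confirmed.

55.5556


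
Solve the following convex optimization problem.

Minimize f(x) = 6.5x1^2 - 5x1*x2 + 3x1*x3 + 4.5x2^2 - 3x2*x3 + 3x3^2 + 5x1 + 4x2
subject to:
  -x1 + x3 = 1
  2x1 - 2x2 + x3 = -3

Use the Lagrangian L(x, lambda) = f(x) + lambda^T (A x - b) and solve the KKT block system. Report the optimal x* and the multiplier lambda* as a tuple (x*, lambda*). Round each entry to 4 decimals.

Form the Lagrangian:
  L(x, lambda) = (1/2) x^T Q x + c^T x + lambda^T (A x - b)
Stationarity (grad_x L = 0): Q x + c + A^T lambda = 0.
Primal feasibility: A x = b.

This gives the KKT block system:
  [ Q   A^T ] [ x     ]   [-c ]
  [ A    0  ] [ lambda ] = [ b ]

Solving the linear system:
  x*      = (-1.2471, 0.1294, -0.2471)
  lambda* = (-0.4588, 6.0706)
  f(x*)   = 6.4765

x* = (-1.2471, 0.1294, -0.2471), lambda* = (-0.4588, 6.0706)


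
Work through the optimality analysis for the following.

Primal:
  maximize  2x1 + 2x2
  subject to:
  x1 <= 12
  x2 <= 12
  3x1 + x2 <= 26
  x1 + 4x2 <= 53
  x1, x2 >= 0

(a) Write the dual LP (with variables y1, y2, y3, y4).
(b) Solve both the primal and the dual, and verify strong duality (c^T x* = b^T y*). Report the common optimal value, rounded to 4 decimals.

The standard primal-dual pair for 'max c^T x s.t. A x <= b, x >= 0' is:
  Dual:  min b^T y  s.t.  A^T y >= c,  y >= 0.

So the dual LP is:
  minimize  12y1 + 12y2 + 26y3 + 53y4
  subject to:
    y1 + 3y3 + y4 >= 2
    y2 + y3 + 4y4 >= 2
    y1, y2, y3, y4 >= 0

Solving the primal: x* = (4.6667, 12).
  primal value c^T x* = 33.3333.
Solving the dual: y* = (0, 1.3333, 0.6667, 0).
  dual value b^T y* = 33.3333.
Strong duality: c^T x* = b^T y*. Confirmed.

33.3333


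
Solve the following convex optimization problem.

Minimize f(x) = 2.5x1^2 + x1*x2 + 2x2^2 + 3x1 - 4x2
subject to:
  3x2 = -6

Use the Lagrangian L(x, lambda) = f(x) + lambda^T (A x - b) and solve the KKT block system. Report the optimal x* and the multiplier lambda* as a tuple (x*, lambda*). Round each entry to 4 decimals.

Form the Lagrangian:
  L(x, lambda) = (1/2) x^T Q x + c^T x + lambda^T (A x - b)
Stationarity (grad_x L = 0): Q x + c + A^T lambda = 0.
Primal feasibility: A x = b.

This gives the KKT block system:
  [ Q   A^T ] [ x     ]   [-c ]
  [ A    0  ] [ lambda ] = [ b ]

Solving the linear system:
  x*      = (-0.2, -2)
  lambda* = (4.0667)
  f(x*)   = 15.9

x* = (-0.2, -2), lambda* = (4.0667)


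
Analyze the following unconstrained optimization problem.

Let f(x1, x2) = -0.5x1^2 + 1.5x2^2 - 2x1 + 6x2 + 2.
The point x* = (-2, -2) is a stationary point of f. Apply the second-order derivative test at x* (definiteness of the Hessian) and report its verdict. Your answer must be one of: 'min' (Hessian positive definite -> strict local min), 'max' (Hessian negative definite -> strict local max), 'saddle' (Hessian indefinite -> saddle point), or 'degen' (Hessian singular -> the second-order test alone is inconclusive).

Compute the Hessian H = grad^2 f:
  H = [[-1, 0], [0, 3]]
Verify stationarity: grad f(x*) = H x* + g = (0, 0).
Eigenvalues of H: -1, 3.
Eigenvalues have mixed signs, so H is indefinite -> x* is a saddle point.

saddle


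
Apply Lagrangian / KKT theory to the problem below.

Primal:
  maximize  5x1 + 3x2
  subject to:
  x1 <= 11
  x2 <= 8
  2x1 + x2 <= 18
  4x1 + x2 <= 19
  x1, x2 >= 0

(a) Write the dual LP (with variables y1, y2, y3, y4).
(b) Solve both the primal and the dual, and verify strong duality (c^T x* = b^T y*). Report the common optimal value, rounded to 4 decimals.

The standard primal-dual pair for 'max c^T x s.t. A x <= b, x >= 0' is:
  Dual:  min b^T y  s.t.  A^T y >= c,  y >= 0.

So the dual LP is:
  minimize  11y1 + 8y2 + 18y3 + 19y4
  subject to:
    y1 + 2y3 + 4y4 >= 5
    y2 + y3 + y4 >= 3
    y1, y2, y3, y4 >= 0

Solving the primal: x* = (2.75, 8).
  primal value c^T x* = 37.75.
Solving the dual: y* = (0, 1.75, 0, 1.25).
  dual value b^T y* = 37.75.
Strong duality: c^T x* = b^T y*. Confirmed.

37.75


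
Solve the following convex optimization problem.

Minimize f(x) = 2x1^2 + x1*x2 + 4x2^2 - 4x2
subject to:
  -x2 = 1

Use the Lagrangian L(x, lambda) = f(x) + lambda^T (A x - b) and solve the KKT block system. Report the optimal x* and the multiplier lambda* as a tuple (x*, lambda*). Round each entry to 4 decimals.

Form the Lagrangian:
  L(x, lambda) = (1/2) x^T Q x + c^T x + lambda^T (A x - b)
Stationarity (grad_x L = 0): Q x + c + A^T lambda = 0.
Primal feasibility: A x = b.

This gives the KKT block system:
  [ Q   A^T ] [ x     ]   [-c ]
  [ A    0  ] [ lambda ] = [ b ]

Solving the linear system:
  x*      = (0.25, -1)
  lambda* = (-11.75)
  f(x*)   = 7.875

x* = (0.25, -1), lambda* = (-11.75)


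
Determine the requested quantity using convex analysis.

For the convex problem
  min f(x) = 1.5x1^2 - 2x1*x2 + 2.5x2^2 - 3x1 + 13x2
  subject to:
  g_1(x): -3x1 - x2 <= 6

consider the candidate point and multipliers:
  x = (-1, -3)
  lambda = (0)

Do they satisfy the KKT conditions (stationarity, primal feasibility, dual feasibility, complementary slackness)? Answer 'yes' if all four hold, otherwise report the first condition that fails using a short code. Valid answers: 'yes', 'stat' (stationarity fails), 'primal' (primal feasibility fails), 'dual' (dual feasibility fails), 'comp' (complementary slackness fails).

Gradient of f: grad f(x) = Q x + c = (0, 0)
Constraint values g_i(x) = a_i^T x - b_i:
  g_1((-1, -3)) = 0
Stationarity residual: grad f(x) + sum_i lambda_i a_i = (0, 0)
  -> stationarity OK
Primal feasibility (all g_i <= 0): OK
Dual feasibility (all lambda_i >= 0): OK
Complementary slackness (lambda_i * g_i(x) = 0 for all i): OK

Verdict: yes, KKT holds.

yes


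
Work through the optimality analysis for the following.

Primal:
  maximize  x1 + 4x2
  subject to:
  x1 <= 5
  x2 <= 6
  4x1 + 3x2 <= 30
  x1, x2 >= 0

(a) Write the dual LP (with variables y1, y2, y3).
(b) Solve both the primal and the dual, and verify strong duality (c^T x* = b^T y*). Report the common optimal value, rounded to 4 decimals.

The standard primal-dual pair for 'max c^T x s.t. A x <= b, x >= 0' is:
  Dual:  min b^T y  s.t.  A^T y >= c,  y >= 0.

So the dual LP is:
  minimize  5y1 + 6y2 + 30y3
  subject to:
    y1 + 4y3 >= 1
    y2 + 3y3 >= 4
    y1, y2, y3 >= 0

Solving the primal: x* = (3, 6).
  primal value c^T x* = 27.
Solving the dual: y* = (0, 3.25, 0.25).
  dual value b^T y* = 27.
Strong duality: c^T x* = b^T y*. Confirmed.

27


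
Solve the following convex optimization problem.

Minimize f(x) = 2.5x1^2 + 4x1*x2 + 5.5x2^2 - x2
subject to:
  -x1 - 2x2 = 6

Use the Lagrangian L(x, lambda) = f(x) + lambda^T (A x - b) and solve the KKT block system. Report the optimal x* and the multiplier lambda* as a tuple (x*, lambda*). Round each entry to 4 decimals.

Form the Lagrangian:
  L(x, lambda) = (1/2) x^T Q x + c^T x + lambda^T (A x - b)
Stationarity (grad_x L = 0): Q x + c + A^T lambda = 0.
Primal feasibility: A x = b.

This gives the KKT block system:
  [ Q   A^T ] [ x     ]   [-c ]
  [ A    0  ] [ lambda ] = [ b ]

Solving the linear system:
  x*      = (-1.3333, -2.3333)
  lambda* = (-16)
  f(x*)   = 49.1667

x* = (-1.3333, -2.3333), lambda* = (-16)


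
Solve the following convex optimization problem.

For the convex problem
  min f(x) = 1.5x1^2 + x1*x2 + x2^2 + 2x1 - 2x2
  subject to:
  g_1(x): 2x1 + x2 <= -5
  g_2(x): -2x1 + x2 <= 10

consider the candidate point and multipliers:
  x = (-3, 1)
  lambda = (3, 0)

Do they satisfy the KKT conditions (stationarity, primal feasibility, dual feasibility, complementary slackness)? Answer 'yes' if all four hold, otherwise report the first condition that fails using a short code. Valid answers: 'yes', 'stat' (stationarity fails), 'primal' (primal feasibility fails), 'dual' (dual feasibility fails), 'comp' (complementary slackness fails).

Gradient of f: grad f(x) = Q x + c = (-6, -3)
Constraint values g_i(x) = a_i^T x - b_i:
  g_1((-3, 1)) = 0
  g_2((-3, 1)) = -3
Stationarity residual: grad f(x) + sum_i lambda_i a_i = (0, 0)
  -> stationarity OK
Primal feasibility (all g_i <= 0): OK
Dual feasibility (all lambda_i >= 0): OK
Complementary slackness (lambda_i * g_i(x) = 0 for all i): OK

Verdict: yes, KKT holds.

yes


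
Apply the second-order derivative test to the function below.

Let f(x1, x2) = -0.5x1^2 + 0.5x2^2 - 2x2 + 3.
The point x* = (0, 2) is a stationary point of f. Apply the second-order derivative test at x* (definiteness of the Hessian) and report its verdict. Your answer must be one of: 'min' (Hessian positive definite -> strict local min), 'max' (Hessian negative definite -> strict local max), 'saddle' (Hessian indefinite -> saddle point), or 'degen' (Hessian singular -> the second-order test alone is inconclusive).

Compute the Hessian H = grad^2 f:
  H = [[-1, 0], [0, 1]]
Verify stationarity: grad f(x*) = H x* + g = (0, 0).
Eigenvalues of H: -1, 1.
Eigenvalues have mixed signs, so H is indefinite -> x* is a saddle point.

saddle


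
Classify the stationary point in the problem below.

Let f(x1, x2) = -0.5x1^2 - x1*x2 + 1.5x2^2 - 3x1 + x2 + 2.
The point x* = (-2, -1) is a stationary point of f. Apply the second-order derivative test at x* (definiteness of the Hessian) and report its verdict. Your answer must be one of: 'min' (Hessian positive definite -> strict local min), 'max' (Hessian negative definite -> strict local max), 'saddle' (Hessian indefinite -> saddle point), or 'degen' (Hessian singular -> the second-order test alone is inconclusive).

Compute the Hessian H = grad^2 f:
  H = [[-1, -1], [-1, 3]]
Verify stationarity: grad f(x*) = H x* + g = (0, 0).
Eigenvalues of H: -1.2361, 3.2361.
Eigenvalues have mixed signs, so H is indefinite -> x* is a saddle point.

saddle


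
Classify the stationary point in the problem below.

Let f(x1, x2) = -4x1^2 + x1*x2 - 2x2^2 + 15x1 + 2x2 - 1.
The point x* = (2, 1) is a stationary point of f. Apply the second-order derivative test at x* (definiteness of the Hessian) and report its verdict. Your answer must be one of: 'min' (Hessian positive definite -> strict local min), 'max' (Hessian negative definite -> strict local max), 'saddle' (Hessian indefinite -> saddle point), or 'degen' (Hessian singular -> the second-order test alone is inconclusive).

Compute the Hessian H = grad^2 f:
  H = [[-8, 1], [1, -4]]
Verify stationarity: grad f(x*) = H x* + g = (0, 0).
Eigenvalues of H: -8.2361, -3.7639.
Both eigenvalues < 0, so H is negative definite -> x* is a strict local max.

max


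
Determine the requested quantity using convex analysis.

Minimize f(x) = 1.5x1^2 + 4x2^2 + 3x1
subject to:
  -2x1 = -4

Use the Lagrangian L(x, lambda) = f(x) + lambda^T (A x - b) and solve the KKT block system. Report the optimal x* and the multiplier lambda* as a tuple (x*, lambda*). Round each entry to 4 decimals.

Form the Lagrangian:
  L(x, lambda) = (1/2) x^T Q x + c^T x + lambda^T (A x - b)
Stationarity (grad_x L = 0): Q x + c + A^T lambda = 0.
Primal feasibility: A x = b.

This gives the KKT block system:
  [ Q   A^T ] [ x     ]   [-c ]
  [ A    0  ] [ lambda ] = [ b ]

Solving the linear system:
  x*      = (2, 0)
  lambda* = (4.5)
  f(x*)   = 12

x* = (2, 0), lambda* = (4.5)


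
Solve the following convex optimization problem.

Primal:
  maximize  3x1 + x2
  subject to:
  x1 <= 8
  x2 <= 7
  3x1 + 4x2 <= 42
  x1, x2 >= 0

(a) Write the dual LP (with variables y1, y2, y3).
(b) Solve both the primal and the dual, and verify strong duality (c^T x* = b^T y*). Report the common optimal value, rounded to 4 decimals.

The standard primal-dual pair for 'max c^T x s.t. A x <= b, x >= 0' is:
  Dual:  min b^T y  s.t.  A^T y >= c,  y >= 0.

So the dual LP is:
  minimize  8y1 + 7y2 + 42y3
  subject to:
    y1 + 3y3 >= 3
    y2 + 4y3 >= 1
    y1, y2, y3 >= 0

Solving the primal: x* = (8, 4.5).
  primal value c^T x* = 28.5.
Solving the dual: y* = (2.25, 0, 0.25).
  dual value b^T y* = 28.5.
Strong duality: c^T x* = b^T y*. Confirmed.

28.5


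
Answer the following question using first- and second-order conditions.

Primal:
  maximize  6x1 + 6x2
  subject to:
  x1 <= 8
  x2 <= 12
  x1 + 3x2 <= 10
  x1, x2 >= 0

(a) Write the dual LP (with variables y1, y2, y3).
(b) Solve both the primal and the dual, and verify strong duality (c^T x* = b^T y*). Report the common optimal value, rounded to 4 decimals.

The standard primal-dual pair for 'max c^T x s.t. A x <= b, x >= 0' is:
  Dual:  min b^T y  s.t.  A^T y >= c,  y >= 0.

So the dual LP is:
  minimize  8y1 + 12y2 + 10y3
  subject to:
    y1 + y3 >= 6
    y2 + 3y3 >= 6
    y1, y2, y3 >= 0

Solving the primal: x* = (8, 0.6667).
  primal value c^T x* = 52.
Solving the dual: y* = (4, 0, 2).
  dual value b^T y* = 52.
Strong duality: c^T x* = b^T y*. Confirmed.

52


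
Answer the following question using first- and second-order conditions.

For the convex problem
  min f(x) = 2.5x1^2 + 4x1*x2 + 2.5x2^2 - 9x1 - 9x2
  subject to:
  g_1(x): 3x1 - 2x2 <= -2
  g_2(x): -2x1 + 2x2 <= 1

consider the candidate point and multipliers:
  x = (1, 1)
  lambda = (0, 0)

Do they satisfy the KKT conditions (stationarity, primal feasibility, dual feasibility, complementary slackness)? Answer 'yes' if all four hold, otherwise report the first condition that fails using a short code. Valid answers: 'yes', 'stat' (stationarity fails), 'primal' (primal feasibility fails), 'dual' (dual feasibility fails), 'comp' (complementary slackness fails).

Gradient of f: grad f(x) = Q x + c = (0, 0)
Constraint values g_i(x) = a_i^T x - b_i:
  g_1((1, 1)) = 3
  g_2((1, 1)) = -1
Stationarity residual: grad f(x) + sum_i lambda_i a_i = (0, 0)
  -> stationarity OK
Primal feasibility (all g_i <= 0): FAILS
Dual feasibility (all lambda_i >= 0): OK
Complementary slackness (lambda_i * g_i(x) = 0 for all i): OK

Verdict: the first failing condition is primal_feasibility -> primal.

primal


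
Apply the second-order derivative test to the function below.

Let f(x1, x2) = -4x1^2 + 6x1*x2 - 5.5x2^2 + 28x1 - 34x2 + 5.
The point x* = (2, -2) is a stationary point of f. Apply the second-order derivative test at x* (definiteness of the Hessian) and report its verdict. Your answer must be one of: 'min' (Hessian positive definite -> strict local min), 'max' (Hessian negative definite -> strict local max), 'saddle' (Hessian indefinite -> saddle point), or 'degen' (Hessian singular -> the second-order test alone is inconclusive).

Compute the Hessian H = grad^2 f:
  H = [[-8, 6], [6, -11]]
Verify stationarity: grad f(x*) = H x* + g = (0, 0).
Eigenvalues of H: -15.6847, -3.3153.
Both eigenvalues < 0, so H is negative definite -> x* is a strict local max.

max


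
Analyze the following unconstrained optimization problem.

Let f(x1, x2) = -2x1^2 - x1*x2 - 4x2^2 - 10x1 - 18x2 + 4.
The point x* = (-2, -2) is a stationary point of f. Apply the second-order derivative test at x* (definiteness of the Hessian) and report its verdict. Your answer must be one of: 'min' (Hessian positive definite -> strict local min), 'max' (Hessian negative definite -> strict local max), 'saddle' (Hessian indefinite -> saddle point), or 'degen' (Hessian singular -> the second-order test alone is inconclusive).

Compute the Hessian H = grad^2 f:
  H = [[-4, -1], [-1, -8]]
Verify stationarity: grad f(x*) = H x* + g = (0, 0).
Eigenvalues of H: -8.2361, -3.7639.
Both eigenvalues < 0, so H is negative definite -> x* is a strict local max.

max


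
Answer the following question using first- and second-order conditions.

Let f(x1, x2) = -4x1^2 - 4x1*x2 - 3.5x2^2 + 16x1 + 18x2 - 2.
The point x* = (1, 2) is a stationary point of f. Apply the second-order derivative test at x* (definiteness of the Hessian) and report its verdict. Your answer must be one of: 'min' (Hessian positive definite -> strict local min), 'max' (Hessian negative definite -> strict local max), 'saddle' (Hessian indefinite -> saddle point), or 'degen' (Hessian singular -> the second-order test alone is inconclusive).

Compute the Hessian H = grad^2 f:
  H = [[-8, -4], [-4, -7]]
Verify stationarity: grad f(x*) = H x* + g = (0, 0).
Eigenvalues of H: -11.5311, -3.4689.
Both eigenvalues < 0, so H is negative definite -> x* is a strict local max.

max


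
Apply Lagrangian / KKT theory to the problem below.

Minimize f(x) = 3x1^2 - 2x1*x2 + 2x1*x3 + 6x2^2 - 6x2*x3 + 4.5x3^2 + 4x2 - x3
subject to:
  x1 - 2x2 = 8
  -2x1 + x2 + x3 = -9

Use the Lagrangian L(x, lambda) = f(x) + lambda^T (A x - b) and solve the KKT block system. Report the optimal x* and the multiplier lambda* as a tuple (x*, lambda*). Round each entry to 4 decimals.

Form the Lagrangian:
  L(x, lambda) = (1/2) x^T Q x + c^T x + lambda^T (A x - b)
Stationarity (grad_x L = 0): Q x + c + A^T lambda = 0.
Primal feasibility: A x = b.

This gives the KKT block system:
  [ Q   A^T ] [ x     ]   [-c ]
  [ A    0  ] [ lambda ] = [ b ]

Solving the linear system:
  x*      = (1.732, -3.134, -2.4021)
  lambda* = (-11.1546, 0.3505)
  f(x*)   = 41.1289

x* = (1.732, -3.134, -2.4021), lambda* = (-11.1546, 0.3505)


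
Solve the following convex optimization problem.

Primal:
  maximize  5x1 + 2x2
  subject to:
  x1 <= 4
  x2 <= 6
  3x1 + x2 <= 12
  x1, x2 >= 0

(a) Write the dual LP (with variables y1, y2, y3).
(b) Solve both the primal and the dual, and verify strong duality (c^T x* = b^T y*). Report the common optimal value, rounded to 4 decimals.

The standard primal-dual pair for 'max c^T x s.t. A x <= b, x >= 0' is:
  Dual:  min b^T y  s.t.  A^T y >= c,  y >= 0.

So the dual LP is:
  minimize  4y1 + 6y2 + 12y3
  subject to:
    y1 + 3y3 >= 5
    y2 + y3 >= 2
    y1, y2, y3 >= 0

Solving the primal: x* = (2, 6).
  primal value c^T x* = 22.
Solving the dual: y* = (0, 0.3333, 1.6667).
  dual value b^T y* = 22.
Strong duality: c^T x* = b^T y*. Confirmed.

22


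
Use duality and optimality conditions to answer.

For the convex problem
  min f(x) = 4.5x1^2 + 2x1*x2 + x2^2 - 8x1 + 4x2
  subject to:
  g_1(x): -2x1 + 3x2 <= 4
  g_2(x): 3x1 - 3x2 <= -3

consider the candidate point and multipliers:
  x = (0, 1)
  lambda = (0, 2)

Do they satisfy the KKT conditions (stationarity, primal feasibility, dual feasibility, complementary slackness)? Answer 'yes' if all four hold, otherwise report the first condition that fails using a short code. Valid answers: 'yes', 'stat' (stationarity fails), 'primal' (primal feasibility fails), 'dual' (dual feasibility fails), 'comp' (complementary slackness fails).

Gradient of f: grad f(x) = Q x + c = (-6, 6)
Constraint values g_i(x) = a_i^T x - b_i:
  g_1((0, 1)) = -1
  g_2((0, 1)) = 0
Stationarity residual: grad f(x) + sum_i lambda_i a_i = (0, 0)
  -> stationarity OK
Primal feasibility (all g_i <= 0): OK
Dual feasibility (all lambda_i >= 0): OK
Complementary slackness (lambda_i * g_i(x) = 0 for all i): OK

Verdict: yes, KKT holds.

yes


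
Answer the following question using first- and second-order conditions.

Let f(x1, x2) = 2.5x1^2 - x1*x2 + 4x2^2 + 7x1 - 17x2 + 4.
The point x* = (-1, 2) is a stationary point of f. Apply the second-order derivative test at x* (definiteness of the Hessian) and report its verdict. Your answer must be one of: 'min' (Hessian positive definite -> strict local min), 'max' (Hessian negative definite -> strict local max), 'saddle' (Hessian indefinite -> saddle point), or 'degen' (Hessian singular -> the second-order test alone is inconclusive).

Compute the Hessian H = grad^2 f:
  H = [[5, -1], [-1, 8]]
Verify stationarity: grad f(x*) = H x* + g = (0, 0).
Eigenvalues of H: 4.6972, 8.3028.
Both eigenvalues > 0, so H is positive definite -> x* is a strict local min.

min


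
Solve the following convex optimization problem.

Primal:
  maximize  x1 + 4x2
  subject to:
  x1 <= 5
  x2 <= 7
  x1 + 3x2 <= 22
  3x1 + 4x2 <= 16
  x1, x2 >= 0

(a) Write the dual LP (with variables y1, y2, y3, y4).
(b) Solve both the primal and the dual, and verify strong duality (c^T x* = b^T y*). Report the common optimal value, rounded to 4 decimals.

The standard primal-dual pair for 'max c^T x s.t. A x <= b, x >= 0' is:
  Dual:  min b^T y  s.t.  A^T y >= c,  y >= 0.

So the dual LP is:
  minimize  5y1 + 7y2 + 22y3 + 16y4
  subject to:
    y1 + y3 + 3y4 >= 1
    y2 + 3y3 + 4y4 >= 4
    y1, y2, y3, y4 >= 0

Solving the primal: x* = (0, 4).
  primal value c^T x* = 16.
Solving the dual: y* = (0, 0, 0, 1).
  dual value b^T y* = 16.
Strong duality: c^T x* = b^T y*. Confirmed.

16


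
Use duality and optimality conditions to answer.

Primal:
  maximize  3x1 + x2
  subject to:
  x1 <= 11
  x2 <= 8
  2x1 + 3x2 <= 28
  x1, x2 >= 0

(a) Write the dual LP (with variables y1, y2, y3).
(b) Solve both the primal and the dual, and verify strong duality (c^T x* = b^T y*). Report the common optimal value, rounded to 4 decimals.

The standard primal-dual pair for 'max c^T x s.t. A x <= b, x >= 0' is:
  Dual:  min b^T y  s.t.  A^T y >= c,  y >= 0.

So the dual LP is:
  minimize  11y1 + 8y2 + 28y3
  subject to:
    y1 + 2y3 >= 3
    y2 + 3y3 >= 1
    y1, y2, y3 >= 0

Solving the primal: x* = (11, 2).
  primal value c^T x* = 35.
Solving the dual: y* = (2.3333, 0, 0.3333).
  dual value b^T y* = 35.
Strong duality: c^T x* = b^T y*. Confirmed.

35


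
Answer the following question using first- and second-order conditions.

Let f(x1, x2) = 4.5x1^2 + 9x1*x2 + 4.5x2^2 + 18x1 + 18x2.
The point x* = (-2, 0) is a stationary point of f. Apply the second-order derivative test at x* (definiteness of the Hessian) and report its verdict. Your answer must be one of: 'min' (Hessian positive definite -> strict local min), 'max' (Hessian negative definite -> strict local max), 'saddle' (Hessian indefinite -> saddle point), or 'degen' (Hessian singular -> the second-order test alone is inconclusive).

Compute the Hessian H = grad^2 f:
  H = [[9, 9], [9, 9]]
Verify stationarity: grad f(x*) = H x* + g = (0, 0).
Eigenvalues of H: 0, 18.
H has a zero eigenvalue (singular; positive semidefinite but not definite), so H is neither positive definite, negative definite, nor indefinite. The second-order test alone is inconclusive -> degen.
(Indeed, f is constant along the null direction of H through x*, so x* is not a strict local extremum.)

degen


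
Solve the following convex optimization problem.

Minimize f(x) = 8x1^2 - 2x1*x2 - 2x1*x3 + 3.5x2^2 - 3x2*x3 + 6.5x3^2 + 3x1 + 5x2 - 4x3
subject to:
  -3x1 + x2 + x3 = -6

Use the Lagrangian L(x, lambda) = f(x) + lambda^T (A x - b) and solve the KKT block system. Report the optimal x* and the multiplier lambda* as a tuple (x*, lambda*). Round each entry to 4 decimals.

Form the Lagrangian:
  L(x, lambda) = (1/2) x^T Q x + c^T x + lambda^T (A x - b)
Stationarity (grad_x L = 0): Q x + c + A^T lambda = 0.
Primal feasibility: A x = b.

This gives the KKT block system:
  [ Q   A^T ] [ x     ]   [-c ]
  [ A    0  ] [ lambda ] = [ b ]

Solving the linear system:
  x*      = (1.1473, -1.9204, -0.6378)
  lambda* = (8.8242)
  f(x*)   = 24.6681

x* = (1.1473, -1.9204, -0.6378), lambda* = (8.8242)


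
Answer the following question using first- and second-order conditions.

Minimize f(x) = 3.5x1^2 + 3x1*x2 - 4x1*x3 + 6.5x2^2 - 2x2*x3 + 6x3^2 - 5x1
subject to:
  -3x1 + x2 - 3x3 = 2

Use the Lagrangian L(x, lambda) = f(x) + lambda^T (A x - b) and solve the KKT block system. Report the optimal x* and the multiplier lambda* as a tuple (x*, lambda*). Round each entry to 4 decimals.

Form the Lagrangian:
  L(x, lambda) = (1/2) x^T Q x + c^T x + lambda^T (A x - b)
Stationarity (grad_x L = 0): Q x + c + A^T lambda = 0.
Primal feasibility: A x = b.

This gives the KKT block system:
  [ Q   A^T ] [ x     ]   [-c ]
  [ A    0  ] [ lambda ] = [ b ]

Solving the linear system:
  x*      = (-0.2087, 0.0972, -0.4256)
  lambda* = (-1.4889)
  f(x*)   = 2.0106

x* = (-0.2087, 0.0972, -0.4256), lambda* = (-1.4889)
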